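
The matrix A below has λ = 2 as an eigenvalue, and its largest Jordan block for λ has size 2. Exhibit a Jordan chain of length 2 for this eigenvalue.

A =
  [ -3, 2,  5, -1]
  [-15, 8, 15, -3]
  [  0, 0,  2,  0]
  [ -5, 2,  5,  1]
A Jordan chain for λ = 2 of length 2:
v_1 = (-5, -15, 0, -5)ᵀ
v_2 = (1, 0, 0, 0)ᵀ

Let N = A − (2)·I. We want v_2 with N^2 v_2 = 0 but N^1 v_2 ≠ 0; then v_{j-1} := N · v_j for j = 2, …, 2.

Pick v_2 = (1, 0, 0, 0)ᵀ.
Then v_1 = N · v_2 = (-5, -15, 0, -5)ᵀ.

Sanity check: (A − (2)·I) v_1 = (0, 0, 0, 0)ᵀ = 0. ✓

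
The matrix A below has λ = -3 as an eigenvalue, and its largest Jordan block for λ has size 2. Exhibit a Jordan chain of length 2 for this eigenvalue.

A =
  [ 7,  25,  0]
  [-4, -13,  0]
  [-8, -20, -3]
A Jordan chain for λ = -3 of length 2:
v_1 = (10, -4, -8)ᵀ
v_2 = (1, 0, 0)ᵀ

Let N = A − (-3)·I. We want v_2 with N^2 v_2 = 0 but N^1 v_2 ≠ 0; then v_{j-1} := N · v_j for j = 2, …, 2.

Pick v_2 = (1, 0, 0)ᵀ.
Then v_1 = N · v_2 = (10, -4, -8)ᵀ.

Sanity check: (A − (-3)·I) v_1 = (0, 0, 0)ᵀ = 0. ✓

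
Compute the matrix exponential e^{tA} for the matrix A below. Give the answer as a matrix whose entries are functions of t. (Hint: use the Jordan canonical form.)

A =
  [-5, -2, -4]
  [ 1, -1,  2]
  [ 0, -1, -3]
e^{tA} =
  [t^2*exp(-3*t) - 2*t*exp(-3*t) + exp(-3*t), 2*t^2*exp(-3*t) - 2*t*exp(-3*t), 2*t^2*exp(-3*t) - 4*t*exp(-3*t)]
  [t*exp(-3*t), 2*t*exp(-3*t) + exp(-3*t), 2*t*exp(-3*t)]
  [-t^2*exp(-3*t)/2, -t^2*exp(-3*t) - t*exp(-3*t), -t^2*exp(-3*t) + exp(-3*t)]

Strategy: write A = P · J · P⁻¹ where J is a Jordan canonical form, so e^{tA} = P · e^{tJ} · P⁻¹, and e^{tJ} can be computed block-by-block.

A has Jordan form
J =
  [-3,  1,  0]
  [ 0, -3,  1]
  [ 0,  0, -3]
(up to reordering of blocks).

Per-block formulas:
  For a 3×3 Jordan block J_3(-3): exp(t · J_3(-3)) = e^(-3t)·(I + t·N + (t^2/2)·N^2), where N is the 3×3 nilpotent shift.

After assembling e^{tJ} and conjugating by P, we get:

e^{tA} =
  [t^2*exp(-3*t) - 2*t*exp(-3*t) + exp(-3*t), 2*t^2*exp(-3*t) - 2*t*exp(-3*t), 2*t^2*exp(-3*t) - 4*t*exp(-3*t)]
  [t*exp(-3*t), 2*t*exp(-3*t) + exp(-3*t), 2*t*exp(-3*t)]
  [-t^2*exp(-3*t)/2, -t^2*exp(-3*t) - t*exp(-3*t), -t^2*exp(-3*t) + exp(-3*t)]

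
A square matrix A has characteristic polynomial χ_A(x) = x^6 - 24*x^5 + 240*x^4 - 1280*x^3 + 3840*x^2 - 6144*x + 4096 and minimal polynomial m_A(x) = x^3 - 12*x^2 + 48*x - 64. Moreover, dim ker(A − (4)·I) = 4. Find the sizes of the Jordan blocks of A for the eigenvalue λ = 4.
Block sizes for λ = 4: [3, 1, 1, 1]

Step 1 — from the characteristic polynomial, algebraic multiplicity of λ = 4 is 6. From dim ker(A − (4)·I) = 4, there are exactly 4 Jordan blocks for λ = 4.
Step 2 — from the minimal polynomial, the factor (x − 4)^3 tells us the largest block for λ = 4 has size 3.
Step 3 — with total size 6, 4 blocks, and largest block 3, the block sizes (in nonincreasing order) are [3, 1, 1, 1].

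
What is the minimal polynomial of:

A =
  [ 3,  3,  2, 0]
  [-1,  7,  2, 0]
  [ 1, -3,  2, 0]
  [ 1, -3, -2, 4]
x^2 - 8*x + 16

The characteristic polynomial is χ_A(x) = (x - 4)^4, so the eigenvalues are known. The minimal polynomial is
  m_A(x) = Π_λ (x − λ)^{k_λ}
where k_λ is the size of the *largest* Jordan block for λ (equivalently, the smallest k with (A − λI)^k v = 0 for every generalised eigenvector v of λ).

  λ = 4: largest Jordan block has size 2, contributing (x − 4)^2

So m_A(x) = (x - 4)^2 = x^2 - 8*x + 16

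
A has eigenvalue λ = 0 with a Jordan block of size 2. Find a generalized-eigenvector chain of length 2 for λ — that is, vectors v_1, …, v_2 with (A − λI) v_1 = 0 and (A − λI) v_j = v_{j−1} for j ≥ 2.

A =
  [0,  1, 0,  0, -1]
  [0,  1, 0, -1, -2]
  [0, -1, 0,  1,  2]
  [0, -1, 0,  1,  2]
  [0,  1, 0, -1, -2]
A Jordan chain for λ = 0 of length 2:
v_1 = (1, 1, -1, -1, 1)ᵀ
v_2 = (0, 1, 0, 0, 0)ᵀ

Let N = A − (0)·I. We want v_2 with N^2 v_2 = 0 but N^1 v_2 ≠ 0; then v_{j-1} := N · v_j for j = 2, …, 2.

Pick v_2 = (0, 1, 0, 0, 0)ᵀ.
Then v_1 = N · v_2 = (1, 1, -1, -1, 1)ᵀ.

Sanity check: (A − (0)·I) v_1 = (0, 0, 0, 0, 0)ᵀ = 0. ✓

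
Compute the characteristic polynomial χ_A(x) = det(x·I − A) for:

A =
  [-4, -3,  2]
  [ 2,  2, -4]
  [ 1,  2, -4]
x^3 + 6*x^2 + 12*x + 8

Expanding det(x·I − A) (e.g. by cofactor expansion or by noting that A is similar to its Jordan form J, which has the same characteristic polynomial as A) gives
  χ_A(x) = x^3 + 6*x^2 + 12*x + 8
which factors as (x + 2)^3. The eigenvalues (with algebraic multiplicities) are λ = -2 with multiplicity 3.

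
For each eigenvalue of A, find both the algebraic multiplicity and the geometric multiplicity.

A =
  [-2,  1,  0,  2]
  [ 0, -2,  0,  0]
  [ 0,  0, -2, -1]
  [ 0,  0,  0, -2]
λ = -2: alg = 4, geom = 2

Step 1 — factor the characteristic polynomial to read off the algebraic multiplicities:
  χ_A(x) = (x + 2)^4

Step 2 — compute geometric multiplicities via the rank-nullity identity g(λ) = n − rank(A − λI):
  rank(A − (-2)·I) = 2, so dim ker(A − (-2)·I) = n − 2 = 2

Summary:
  λ = -2: algebraic multiplicity = 4, geometric multiplicity = 2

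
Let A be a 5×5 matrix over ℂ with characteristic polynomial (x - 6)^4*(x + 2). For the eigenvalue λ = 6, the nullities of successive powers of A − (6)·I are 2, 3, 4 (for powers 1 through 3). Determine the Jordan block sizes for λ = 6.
Block sizes for λ = 6: [3, 1]

From the dimensions of kernels of powers, the number of Jordan blocks of size at least j is d_j − d_{j−1} where d_j = dim ker(N^j) (with d_0 = 0). Computing the differences gives [2, 1, 1].
The number of blocks of size exactly k is (#blocks of size ≥ k) − (#blocks of size ≥ k + 1), so the partition is: 1 block(s) of size 1, 1 block(s) of size 3.
In nonincreasing order the block sizes are [3, 1].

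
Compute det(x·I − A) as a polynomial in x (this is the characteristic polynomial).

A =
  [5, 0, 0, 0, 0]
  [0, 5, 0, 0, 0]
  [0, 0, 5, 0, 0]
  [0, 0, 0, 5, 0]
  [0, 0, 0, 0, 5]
x^5 - 25*x^4 + 250*x^3 - 1250*x^2 + 3125*x - 3125

Expanding det(x·I − A) (e.g. by cofactor expansion or by noting that A is similar to its Jordan form J, which has the same characteristic polynomial as A) gives
  χ_A(x) = x^5 - 25*x^4 + 250*x^3 - 1250*x^2 + 3125*x - 3125
which factors as (x - 5)^5. The eigenvalues (with algebraic multiplicities) are λ = 5 with multiplicity 5.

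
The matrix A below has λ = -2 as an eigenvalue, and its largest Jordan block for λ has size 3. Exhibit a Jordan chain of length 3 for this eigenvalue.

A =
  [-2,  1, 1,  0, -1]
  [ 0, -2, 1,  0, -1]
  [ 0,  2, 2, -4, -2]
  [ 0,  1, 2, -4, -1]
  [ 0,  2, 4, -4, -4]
A Jordan chain for λ = -2 of length 3:
v_1 = (1, 0, 2, 1, 2)ᵀ
v_2 = (1, 1, 4, 2, 4)ᵀ
v_3 = (0, 0, 1, 0, 0)ᵀ

Let N = A − (-2)·I. We want v_3 with N^3 v_3 = 0 but N^2 v_3 ≠ 0; then v_{j-1} := N · v_j for j = 3, …, 2.

Pick v_3 = (0, 0, 1, 0, 0)ᵀ.
Then v_2 = N · v_3 = (1, 1, 4, 2, 4)ᵀ.
Then v_1 = N · v_2 = (1, 0, 2, 1, 2)ᵀ.

Sanity check: (A − (-2)·I) v_1 = (0, 0, 0, 0, 0)ᵀ = 0. ✓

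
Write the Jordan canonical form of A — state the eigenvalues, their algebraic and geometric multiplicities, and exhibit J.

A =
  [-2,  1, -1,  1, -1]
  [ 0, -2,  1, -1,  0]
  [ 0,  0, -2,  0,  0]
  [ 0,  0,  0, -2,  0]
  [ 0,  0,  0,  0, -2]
J_3(-2) ⊕ J_1(-2) ⊕ J_1(-2)

The characteristic polynomial is
  det(x·I − A) = x^5 + 10*x^4 + 40*x^3 + 80*x^2 + 80*x + 32 = (x + 2)^5

Eigenvalues and multiplicities (the geometric multiplicity of λ is n − rank(A − λI), which equals the number of Jordan blocks for λ):
  λ = -2: algebraic multiplicity = 5, geometric multiplicity = 3

Determining the block sizes for each eigenvalue:
  λ = -2: with am = 5 and gm = 3, the partition is not yet determined (e.g. several partitions of 5 into 3 parts exist). Let N = A − (-2)·I. Computing rank(N^1) = 2, rank(N^2) = 1, rank(N^3) = 0; the number of blocks of size ≥ j is rank(N^{j−1}) − rank(N^j), giving [3, 1, 1]. So we have 1 block(s) of size 3, 2 block(s) of size 1 → block sizes [3, 1, 1]

Assembling the blocks gives a Jordan form
J =
  [-2,  1,  0,  0,  0]
  [ 0, -2,  1,  0,  0]
  [ 0,  0, -2,  0,  0]
  [ 0,  0,  0, -2,  0]
  [ 0,  0,  0,  0, -2]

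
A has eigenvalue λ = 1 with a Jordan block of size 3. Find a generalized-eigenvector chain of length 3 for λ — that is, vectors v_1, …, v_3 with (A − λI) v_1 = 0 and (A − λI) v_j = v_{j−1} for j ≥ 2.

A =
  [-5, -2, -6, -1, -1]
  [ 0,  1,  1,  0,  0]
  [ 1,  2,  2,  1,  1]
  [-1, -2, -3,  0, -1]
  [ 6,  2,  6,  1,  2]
A Jordan chain for λ = 1 of length 3:
v_1 = (0, 2, 0, -4, 0)ᵀ
v_2 = (-2, 0, 2, -2, 2)ᵀ
v_3 = (0, 1, 0, 0, 0)ᵀ

Let N = A − (1)·I. We want v_3 with N^3 v_3 = 0 but N^2 v_3 ≠ 0; then v_{j-1} := N · v_j for j = 3, …, 2.

Pick v_3 = (0, 1, 0, 0, 0)ᵀ.
Then v_2 = N · v_3 = (-2, 0, 2, -2, 2)ᵀ.
Then v_1 = N · v_2 = (0, 2, 0, -4, 0)ᵀ.

Sanity check: (A − (1)·I) v_1 = (0, 0, 0, 0, 0)ᵀ = 0. ✓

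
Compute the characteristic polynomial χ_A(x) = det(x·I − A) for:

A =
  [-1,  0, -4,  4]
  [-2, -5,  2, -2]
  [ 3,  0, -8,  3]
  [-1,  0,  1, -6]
x^4 + 20*x^3 + 150*x^2 + 500*x + 625

Expanding det(x·I − A) (e.g. by cofactor expansion or by noting that A is similar to its Jordan form J, which has the same characteristic polynomial as A) gives
  χ_A(x) = x^4 + 20*x^3 + 150*x^2 + 500*x + 625
which factors as (x + 5)^4. The eigenvalues (with algebraic multiplicities) are λ = -5 with multiplicity 4.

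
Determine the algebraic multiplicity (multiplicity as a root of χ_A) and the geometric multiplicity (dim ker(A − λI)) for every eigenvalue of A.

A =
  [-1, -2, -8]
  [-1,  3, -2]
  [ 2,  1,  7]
λ = 3: alg = 3, geom = 1

Step 1 — factor the characteristic polynomial to read off the algebraic multiplicities:
  χ_A(x) = (x - 3)^3

Step 2 — compute geometric multiplicities via the rank-nullity identity g(λ) = n − rank(A − λI):
  rank(A − (3)·I) = 2, so dim ker(A − (3)·I) = n − 2 = 1

Summary:
  λ = 3: algebraic multiplicity = 3, geometric multiplicity = 1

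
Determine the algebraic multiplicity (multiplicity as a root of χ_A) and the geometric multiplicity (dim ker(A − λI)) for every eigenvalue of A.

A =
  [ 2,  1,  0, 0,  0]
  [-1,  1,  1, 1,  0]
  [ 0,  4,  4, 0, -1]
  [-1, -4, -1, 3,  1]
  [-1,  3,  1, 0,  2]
λ = 2: alg = 3, geom = 1; λ = 3: alg = 2, geom = 1

Step 1 — factor the characteristic polynomial to read off the algebraic multiplicities:
  χ_A(x) = (x - 3)^2*(x - 2)^3

Step 2 — compute geometric multiplicities via the rank-nullity identity g(λ) = n − rank(A − λI):
  rank(A − (2)·I) = 4, so dim ker(A − (2)·I) = n − 4 = 1
  rank(A − (3)·I) = 4, so dim ker(A − (3)·I) = n − 4 = 1

Summary:
  λ = 2: algebraic multiplicity = 3, geometric multiplicity = 1
  λ = 3: algebraic multiplicity = 2, geometric multiplicity = 1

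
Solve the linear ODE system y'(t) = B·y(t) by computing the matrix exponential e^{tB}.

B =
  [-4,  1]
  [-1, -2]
e^{tB} =
  [-t*exp(-3*t) + exp(-3*t), t*exp(-3*t)]
  [-t*exp(-3*t), t*exp(-3*t) + exp(-3*t)]

Strategy: write B = P · J · P⁻¹ where J is a Jordan canonical form, so e^{tB} = P · e^{tJ} · P⁻¹, and e^{tJ} can be computed block-by-block.

B has Jordan form
J =
  [-3,  1]
  [ 0, -3]
(up to reordering of blocks).

Per-block formulas:
  For a 2×2 Jordan block J_2(-3): exp(t · J_2(-3)) = e^(-3t)·(I + t·N), where N is the 2×2 nilpotent shift.

After assembling e^{tJ} and conjugating by P, we get:

e^{tB} =
  [-t*exp(-3*t) + exp(-3*t), t*exp(-3*t)]
  [-t*exp(-3*t), t*exp(-3*t) + exp(-3*t)]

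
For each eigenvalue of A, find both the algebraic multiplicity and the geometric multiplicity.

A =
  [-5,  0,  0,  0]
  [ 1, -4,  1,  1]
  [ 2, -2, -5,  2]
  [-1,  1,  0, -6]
λ = -5: alg = 4, geom = 2

Step 1 — factor the characteristic polynomial to read off the algebraic multiplicities:
  χ_A(x) = (x + 5)^4

Step 2 — compute geometric multiplicities via the rank-nullity identity g(λ) = n − rank(A − λI):
  rank(A − (-5)·I) = 2, so dim ker(A − (-5)·I) = n − 2 = 2

Summary:
  λ = -5: algebraic multiplicity = 4, geometric multiplicity = 2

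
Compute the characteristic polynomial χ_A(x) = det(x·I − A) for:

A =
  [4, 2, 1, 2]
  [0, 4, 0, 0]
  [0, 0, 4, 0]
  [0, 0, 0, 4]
x^4 - 16*x^3 + 96*x^2 - 256*x + 256

Expanding det(x·I − A) (e.g. by cofactor expansion or by noting that A is similar to its Jordan form J, which has the same characteristic polynomial as A) gives
  χ_A(x) = x^4 - 16*x^3 + 96*x^2 - 256*x + 256
which factors as (x - 4)^4. The eigenvalues (with algebraic multiplicities) are λ = 4 with multiplicity 4.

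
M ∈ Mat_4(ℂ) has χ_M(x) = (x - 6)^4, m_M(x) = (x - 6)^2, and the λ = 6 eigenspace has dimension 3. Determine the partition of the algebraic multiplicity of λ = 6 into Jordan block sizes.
Block sizes for λ = 6: [2, 1, 1]

Step 1 — from the characteristic polynomial, algebraic multiplicity of λ = 6 is 4. From dim ker(M − (6)·I) = 3, there are exactly 3 Jordan blocks for λ = 6.
Step 2 — from the minimal polynomial, the factor (x − 6)^2 tells us the largest block for λ = 6 has size 2.
Step 3 — with total size 4, 3 blocks, and largest block 2, the block sizes (in nonincreasing order) are [2, 1, 1].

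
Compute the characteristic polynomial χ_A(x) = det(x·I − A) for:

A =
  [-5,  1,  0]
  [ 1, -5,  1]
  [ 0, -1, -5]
x^3 + 15*x^2 + 75*x + 125

Expanding det(x·I − A) (e.g. by cofactor expansion or by noting that A is similar to its Jordan form J, which has the same characteristic polynomial as A) gives
  χ_A(x) = x^3 + 15*x^2 + 75*x + 125
which factors as (x + 5)^3. The eigenvalues (with algebraic multiplicities) are λ = -5 with multiplicity 3.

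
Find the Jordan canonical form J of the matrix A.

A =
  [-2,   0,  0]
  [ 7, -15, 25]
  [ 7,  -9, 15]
J_1(-2) ⊕ J_2(0)

The characteristic polynomial is
  det(x·I − A) = x^3 + 2*x^2 = x^2*(x + 2)

Eigenvalues and multiplicities (the geometric multiplicity of λ is n − rank(A − λI), which equals the number of Jordan blocks for λ):
  λ = -2: algebraic multiplicity = 1, geometric multiplicity = 1
  λ = 0: algebraic multiplicity = 2, geometric multiplicity = 1

Determining the block sizes for each eigenvalue:
  λ = -2: one block (gm = 1), so the single block has size am = 1 → block sizes [1]
  λ = 0: one block (gm = 1), so the single block has size am = 2 → block sizes [2]

Assembling the blocks gives a Jordan form
J =
  [-2, 0, 0]
  [ 0, 0, 1]
  [ 0, 0, 0]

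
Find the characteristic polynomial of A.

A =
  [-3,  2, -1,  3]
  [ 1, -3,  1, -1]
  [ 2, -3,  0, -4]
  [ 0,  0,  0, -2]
x^4 + 8*x^3 + 24*x^2 + 32*x + 16

Expanding det(x·I − A) (e.g. by cofactor expansion or by noting that A is similar to its Jordan form J, which has the same characteristic polynomial as A) gives
  χ_A(x) = x^4 + 8*x^3 + 24*x^2 + 32*x + 16
which factors as (x + 2)^4. The eigenvalues (with algebraic multiplicities) are λ = -2 with multiplicity 4.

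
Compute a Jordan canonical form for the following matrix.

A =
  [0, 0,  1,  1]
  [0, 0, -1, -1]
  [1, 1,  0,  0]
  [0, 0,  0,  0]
J_3(0) ⊕ J_1(0)

The characteristic polynomial is
  det(x·I − A) = x^4

Eigenvalues and multiplicities (the geometric multiplicity of λ is n − rank(A − λI), which equals the number of Jordan blocks for λ):
  λ = 0: algebraic multiplicity = 4, geometric multiplicity = 2

Determining the block sizes for each eigenvalue:
  λ = 0: with am = 4 and gm = 2, the partition is not yet determined (e.g. several partitions of 4 into 2 parts exist). Let N = A − (0)·I. Computing rank(N^1) = 2, rank(N^2) = 1, rank(N^3) = 0; the number of blocks of size ≥ j is rank(N^{j−1}) − rank(N^j), giving [2, 1, 1]. So we have 1 block(s) of size 3, 1 block(s) of size 1 → block sizes [3, 1]

Assembling the blocks gives a Jordan form
J =
  [0, 1, 0, 0]
  [0, 0, 1, 0]
  [0, 0, 0, 0]
  [0, 0, 0, 0]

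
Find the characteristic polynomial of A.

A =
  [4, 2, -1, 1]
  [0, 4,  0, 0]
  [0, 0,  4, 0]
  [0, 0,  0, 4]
x^4 - 16*x^3 + 96*x^2 - 256*x + 256

Expanding det(x·I − A) (e.g. by cofactor expansion or by noting that A is similar to its Jordan form J, which has the same characteristic polynomial as A) gives
  χ_A(x) = x^4 - 16*x^3 + 96*x^2 - 256*x + 256
which factors as (x - 4)^4. The eigenvalues (with algebraic multiplicities) are λ = 4 with multiplicity 4.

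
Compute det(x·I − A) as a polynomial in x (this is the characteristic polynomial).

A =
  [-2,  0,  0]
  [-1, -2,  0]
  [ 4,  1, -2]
x^3 + 6*x^2 + 12*x + 8

Expanding det(x·I − A) (e.g. by cofactor expansion or by noting that A is similar to its Jordan form J, which has the same characteristic polynomial as A) gives
  χ_A(x) = x^3 + 6*x^2 + 12*x + 8
which factors as (x + 2)^3. The eigenvalues (with algebraic multiplicities) are λ = -2 with multiplicity 3.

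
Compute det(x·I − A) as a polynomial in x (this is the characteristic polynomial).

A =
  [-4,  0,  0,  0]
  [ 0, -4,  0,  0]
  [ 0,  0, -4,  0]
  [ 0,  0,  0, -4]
x^4 + 16*x^3 + 96*x^2 + 256*x + 256

Expanding det(x·I − A) (e.g. by cofactor expansion or by noting that A is similar to its Jordan form J, which has the same characteristic polynomial as A) gives
  χ_A(x) = x^4 + 16*x^3 + 96*x^2 + 256*x + 256
which factors as (x + 4)^4. The eigenvalues (with algebraic multiplicities) are λ = -4 with multiplicity 4.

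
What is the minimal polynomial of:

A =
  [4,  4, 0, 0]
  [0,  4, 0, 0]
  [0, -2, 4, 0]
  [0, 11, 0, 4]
x^2 - 8*x + 16

The characteristic polynomial is χ_A(x) = (x - 4)^4, so the eigenvalues are known. The minimal polynomial is
  m_A(x) = Π_λ (x − λ)^{k_λ}
where k_λ is the size of the *largest* Jordan block for λ (equivalently, the smallest k with (A − λI)^k v = 0 for every generalised eigenvector v of λ).

  λ = 4: largest Jordan block has size 2, contributing (x − 4)^2

So m_A(x) = (x - 4)^2 = x^2 - 8*x + 16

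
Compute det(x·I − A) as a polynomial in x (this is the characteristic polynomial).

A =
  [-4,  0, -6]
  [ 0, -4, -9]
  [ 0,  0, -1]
x^3 + 9*x^2 + 24*x + 16

Expanding det(x·I − A) (e.g. by cofactor expansion or by noting that A is similar to its Jordan form J, which has the same characteristic polynomial as A) gives
  χ_A(x) = x^3 + 9*x^2 + 24*x + 16
which factors as (x + 1)*(x + 4)^2. The eigenvalues (with algebraic multiplicities) are λ = -4 with multiplicity 2, λ = -1 with multiplicity 1.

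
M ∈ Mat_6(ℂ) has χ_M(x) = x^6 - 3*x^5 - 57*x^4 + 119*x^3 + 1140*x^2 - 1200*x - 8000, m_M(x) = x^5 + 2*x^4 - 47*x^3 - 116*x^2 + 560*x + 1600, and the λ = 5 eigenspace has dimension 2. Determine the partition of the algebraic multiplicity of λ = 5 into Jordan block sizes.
Block sizes for λ = 5: [2, 1]

Step 1 — from the characteristic polynomial, algebraic multiplicity of λ = 5 is 3. From dim ker(M − (5)·I) = 2, there are exactly 2 Jordan blocks for λ = 5.
Step 2 — from the minimal polynomial, the factor (x − 5)^2 tells us the largest block for λ = 5 has size 2.
Step 3 — with total size 3, 2 blocks, and largest block 2, the block sizes (in nonincreasing order) are [2, 1].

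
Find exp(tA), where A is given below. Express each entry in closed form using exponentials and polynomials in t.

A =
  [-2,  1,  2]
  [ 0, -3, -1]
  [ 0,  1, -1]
e^{tA} =
  [exp(-2*t), t^2*exp(-2*t)/2 + t*exp(-2*t), t^2*exp(-2*t)/2 + 2*t*exp(-2*t)]
  [0, -t*exp(-2*t) + exp(-2*t), -t*exp(-2*t)]
  [0, t*exp(-2*t), t*exp(-2*t) + exp(-2*t)]

Strategy: write A = P · J · P⁻¹ where J is a Jordan canonical form, so e^{tA} = P · e^{tJ} · P⁻¹, and e^{tJ} can be computed block-by-block.

A has Jordan form
J =
  [-2,  1,  0]
  [ 0, -2,  1]
  [ 0,  0, -2]
(up to reordering of blocks).

Per-block formulas:
  For a 3×3 Jordan block J_3(-2): exp(t · J_3(-2)) = e^(-2t)·(I + t·N + (t^2/2)·N^2), where N is the 3×3 nilpotent shift.

After assembling e^{tJ} and conjugating by P, we get:

e^{tA} =
  [exp(-2*t), t^2*exp(-2*t)/2 + t*exp(-2*t), t^2*exp(-2*t)/2 + 2*t*exp(-2*t)]
  [0, -t*exp(-2*t) + exp(-2*t), -t*exp(-2*t)]
  [0, t*exp(-2*t), t*exp(-2*t) + exp(-2*t)]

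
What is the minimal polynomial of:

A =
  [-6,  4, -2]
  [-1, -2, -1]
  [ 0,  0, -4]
x^2 + 8*x + 16

The characteristic polynomial is χ_A(x) = (x + 4)^3, so the eigenvalues are known. The minimal polynomial is
  m_A(x) = Π_λ (x − λ)^{k_λ}
where k_λ is the size of the *largest* Jordan block for λ (equivalently, the smallest k with (A − λI)^k v = 0 for every generalised eigenvector v of λ).

  λ = -4: largest Jordan block has size 2, contributing (x + 4)^2

So m_A(x) = (x + 4)^2 = x^2 + 8*x + 16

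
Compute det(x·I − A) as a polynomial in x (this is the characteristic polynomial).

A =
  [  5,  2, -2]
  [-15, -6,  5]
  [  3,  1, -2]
x^3 + 3*x^2 + 3*x + 1

Expanding det(x·I − A) (e.g. by cofactor expansion or by noting that A is similar to its Jordan form J, which has the same characteristic polynomial as A) gives
  χ_A(x) = x^3 + 3*x^2 + 3*x + 1
which factors as (x + 1)^3. The eigenvalues (with algebraic multiplicities) are λ = -1 with multiplicity 3.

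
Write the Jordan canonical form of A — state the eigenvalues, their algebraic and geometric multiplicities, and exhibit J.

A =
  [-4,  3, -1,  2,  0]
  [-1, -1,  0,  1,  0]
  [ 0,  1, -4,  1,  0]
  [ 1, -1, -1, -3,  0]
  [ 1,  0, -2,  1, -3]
J_2(-3) ⊕ J_2(-3) ⊕ J_1(-3)

The characteristic polynomial is
  det(x·I − A) = x^5 + 15*x^4 + 90*x^3 + 270*x^2 + 405*x + 243 = (x + 3)^5

Eigenvalues and multiplicities (the geometric multiplicity of λ is n − rank(A − λI), which equals the number of Jordan blocks for λ):
  λ = -3: algebraic multiplicity = 5, geometric multiplicity = 3

Determining the block sizes for each eigenvalue:
  λ = -3: with am = 5 and gm = 3, the partition is not yet determined (e.g. several partitions of 5 into 3 parts exist). Let N = A − (-3)·I. Computing rank(N^1) = 2, rank(N^2) = 0; the number of blocks of size ≥ j is rank(N^{j−1}) − rank(N^j), giving [3, 2]. So we have 2 block(s) of size 2, 1 block(s) of size 1 → block sizes [2, 2, 1]

Assembling the blocks gives a Jordan form
J =
  [-3,  1,  0,  0,  0]
  [ 0, -3,  0,  0,  0]
  [ 0,  0, -3,  1,  0]
  [ 0,  0,  0, -3,  0]
  [ 0,  0,  0,  0, -3]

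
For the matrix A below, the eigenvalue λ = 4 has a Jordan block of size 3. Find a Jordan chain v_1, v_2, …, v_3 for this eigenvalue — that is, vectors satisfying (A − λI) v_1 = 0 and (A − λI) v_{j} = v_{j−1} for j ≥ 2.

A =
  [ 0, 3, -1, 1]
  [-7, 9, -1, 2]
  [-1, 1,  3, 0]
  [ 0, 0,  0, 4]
A Jordan chain for λ = 4 of length 3:
v_1 = (-4, -6, -2, 0)ᵀ
v_2 = (-4, -7, -1, 0)ᵀ
v_3 = (1, 0, 0, 0)ᵀ

Let N = A − (4)·I. We want v_3 with N^3 v_3 = 0 but N^2 v_3 ≠ 0; then v_{j-1} := N · v_j for j = 3, …, 2.

Pick v_3 = (1, 0, 0, 0)ᵀ.
Then v_2 = N · v_3 = (-4, -7, -1, 0)ᵀ.
Then v_1 = N · v_2 = (-4, -6, -2, 0)ᵀ.

Sanity check: (A − (4)·I) v_1 = (0, 0, 0, 0)ᵀ = 0. ✓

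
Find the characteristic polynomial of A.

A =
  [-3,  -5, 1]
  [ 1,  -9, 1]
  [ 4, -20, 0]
x^3 + 12*x^2 + 48*x + 64

Expanding det(x·I − A) (e.g. by cofactor expansion or by noting that A is similar to its Jordan form J, which has the same characteristic polynomial as A) gives
  χ_A(x) = x^3 + 12*x^2 + 48*x + 64
which factors as (x + 4)^3. The eigenvalues (with algebraic multiplicities) are λ = -4 with multiplicity 3.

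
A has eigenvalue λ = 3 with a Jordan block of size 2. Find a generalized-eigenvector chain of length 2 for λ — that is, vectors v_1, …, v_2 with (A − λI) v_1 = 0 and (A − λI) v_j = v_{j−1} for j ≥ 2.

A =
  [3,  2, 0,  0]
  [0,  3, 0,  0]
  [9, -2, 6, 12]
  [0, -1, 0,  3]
A Jordan chain for λ = 3 of length 2:
v_1 = (2, 0, -2, -1)ᵀ
v_2 = (0, 1, 0, 0)ᵀ

Let N = A − (3)·I. We want v_2 with N^2 v_2 = 0 but N^1 v_2 ≠ 0; then v_{j-1} := N · v_j for j = 2, …, 2.

Pick v_2 = (0, 1, 0, 0)ᵀ.
Then v_1 = N · v_2 = (2, 0, -2, -1)ᵀ.

Sanity check: (A − (3)·I) v_1 = (0, 0, 0, 0)ᵀ = 0. ✓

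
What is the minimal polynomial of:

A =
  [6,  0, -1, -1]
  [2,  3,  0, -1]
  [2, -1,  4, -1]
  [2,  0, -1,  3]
x^3 - 12*x^2 + 48*x - 64

The characteristic polynomial is χ_A(x) = (x - 4)^4, so the eigenvalues are known. The minimal polynomial is
  m_A(x) = Π_λ (x − λ)^{k_λ}
where k_λ is the size of the *largest* Jordan block for λ (equivalently, the smallest k with (A − λI)^k v = 0 for every generalised eigenvector v of λ).

  λ = 4: largest Jordan block has size 3, contributing (x − 4)^3

So m_A(x) = (x - 4)^3 = x^3 - 12*x^2 + 48*x - 64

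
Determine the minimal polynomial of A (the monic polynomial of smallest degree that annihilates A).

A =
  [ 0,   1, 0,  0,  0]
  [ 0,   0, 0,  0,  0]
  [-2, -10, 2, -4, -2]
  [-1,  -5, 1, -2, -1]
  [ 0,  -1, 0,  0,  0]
x^2

The characteristic polynomial is χ_A(x) = x^5, so the eigenvalues are known. The minimal polynomial is
  m_A(x) = Π_λ (x − λ)^{k_λ}
where k_λ is the size of the *largest* Jordan block for λ (equivalently, the smallest k with (A − λI)^k v = 0 for every generalised eigenvector v of λ).

  λ = 0: largest Jordan block has size 2, contributing (x − 0)^2

So m_A(x) = x^2 = x^2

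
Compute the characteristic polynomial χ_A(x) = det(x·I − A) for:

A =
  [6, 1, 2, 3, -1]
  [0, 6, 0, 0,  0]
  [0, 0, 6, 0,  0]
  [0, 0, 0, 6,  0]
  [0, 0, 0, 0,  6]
x^5 - 30*x^4 + 360*x^3 - 2160*x^2 + 6480*x - 7776

Expanding det(x·I − A) (e.g. by cofactor expansion or by noting that A is similar to its Jordan form J, which has the same characteristic polynomial as A) gives
  χ_A(x) = x^5 - 30*x^4 + 360*x^3 - 2160*x^2 + 6480*x - 7776
which factors as (x - 6)^5. The eigenvalues (with algebraic multiplicities) are λ = 6 with multiplicity 5.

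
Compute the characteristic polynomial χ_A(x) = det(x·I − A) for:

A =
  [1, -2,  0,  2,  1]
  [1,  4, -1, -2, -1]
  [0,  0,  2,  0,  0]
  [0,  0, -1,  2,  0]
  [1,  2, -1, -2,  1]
x^5 - 10*x^4 + 40*x^3 - 80*x^2 + 80*x - 32

Expanding det(x·I − A) (e.g. by cofactor expansion or by noting that A is similar to its Jordan form J, which has the same characteristic polynomial as A) gives
  χ_A(x) = x^5 - 10*x^4 + 40*x^3 - 80*x^2 + 80*x - 32
which factors as (x - 2)^5. The eigenvalues (with algebraic multiplicities) are λ = 2 with multiplicity 5.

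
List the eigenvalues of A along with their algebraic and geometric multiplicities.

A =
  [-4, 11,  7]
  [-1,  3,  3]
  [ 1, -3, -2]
λ = -1: alg = 3, geom = 1

Step 1 — factor the characteristic polynomial to read off the algebraic multiplicities:
  χ_A(x) = (x + 1)^3

Step 2 — compute geometric multiplicities via the rank-nullity identity g(λ) = n − rank(A − λI):
  rank(A − (-1)·I) = 2, so dim ker(A − (-1)·I) = n − 2 = 1

Summary:
  λ = -1: algebraic multiplicity = 3, geometric multiplicity = 1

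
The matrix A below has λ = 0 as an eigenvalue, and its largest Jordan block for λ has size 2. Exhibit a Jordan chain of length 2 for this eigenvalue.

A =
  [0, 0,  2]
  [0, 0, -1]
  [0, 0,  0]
A Jordan chain for λ = 0 of length 2:
v_1 = (2, -1, 0)ᵀ
v_2 = (0, 0, 1)ᵀ

Let N = A − (0)·I. We want v_2 with N^2 v_2 = 0 but N^1 v_2 ≠ 0; then v_{j-1} := N · v_j for j = 2, …, 2.

Pick v_2 = (0, 0, 1)ᵀ.
Then v_1 = N · v_2 = (2, -1, 0)ᵀ.

Sanity check: (A − (0)·I) v_1 = (0, 0, 0)ᵀ = 0. ✓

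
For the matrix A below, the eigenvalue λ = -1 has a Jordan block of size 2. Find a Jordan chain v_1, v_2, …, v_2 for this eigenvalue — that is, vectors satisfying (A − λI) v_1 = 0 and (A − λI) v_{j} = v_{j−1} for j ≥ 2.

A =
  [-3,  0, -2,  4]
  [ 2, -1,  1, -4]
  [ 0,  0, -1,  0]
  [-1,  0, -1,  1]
A Jordan chain for λ = -1 of length 2:
v_1 = (-2, 2, 0, -1)ᵀ
v_2 = (1, 0, 0, 0)ᵀ

Let N = A − (-1)·I. We want v_2 with N^2 v_2 = 0 but N^1 v_2 ≠ 0; then v_{j-1} := N · v_j for j = 2, …, 2.

Pick v_2 = (1, 0, 0, 0)ᵀ.
Then v_1 = N · v_2 = (-2, 2, 0, -1)ᵀ.

Sanity check: (A − (-1)·I) v_1 = (0, 0, 0, 0)ᵀ = 0. ✓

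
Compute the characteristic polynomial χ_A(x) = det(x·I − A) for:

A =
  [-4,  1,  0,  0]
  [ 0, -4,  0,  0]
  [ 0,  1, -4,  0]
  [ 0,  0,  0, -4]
x^4 + 16*x^3 + 96*x^2 + 256*x + 256

Expanding det(x·I − A) (e.g. by cofactor expansion or by noting that A is similar to its Jordan form J, which has the same characteristic polynomial as A) gives
  χ_A(x) = x^4 + 16*x^3 + 96*x^2 + 256*x + 256
which factors as (x + 4)^4. The eigenvalues (with algebraic multiplicities) are λ = -4 with multiplicity 4.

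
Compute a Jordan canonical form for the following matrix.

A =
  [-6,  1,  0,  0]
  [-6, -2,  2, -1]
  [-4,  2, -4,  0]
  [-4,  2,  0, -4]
J_3(-4) ⊕ J_1(-4)

The characteristic polynomial is
  det(x·I − A) = x^4 + 16*x^3 + 96*x^2 + 256*x + 256 = (x + 4)^4

Eigenvalues and multiplicities (the geometric multiplicity of λ is n − rank(A − λI), which equals the number of Jordan blocks for λ):
  λ = -4: algebraic multiplicity = 4, geometric multiplicity = 2

Determining the block sizes for each eigenvalue:
  λ = -4: with am = 4 and gm = 2, the partition is not yet determined (e.g. several partitions of 4 into 2 parts exist). Let N = A − (-4)·I. Computing rank(N^1) = 2, rank(N^2) = 1, rank(N^3) = 0; the number of blocks of size ≥ j is rank(N^{j−1}) − rank(N^j), giving [2, 1, 1]. So we have 1 block(s) of size 3, 1 block(s) of size 1 → block sizes [3, 1]

Assembling the blocks gives a Jordan form
J =
  [-4,  1,  0,  0]
  [ 0, -4,  1,  0]
  [ 0,  0, -4,  0]
  [ 0,  0,  0, -4]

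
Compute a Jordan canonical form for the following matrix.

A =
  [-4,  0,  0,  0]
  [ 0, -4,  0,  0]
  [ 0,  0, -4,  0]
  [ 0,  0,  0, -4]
J_1(-4) ⊕ J_1(-4) ⊕ J_1(-4) ⊕ J_1(-4)

The characteristic polynomial is
  det(x·I − A) = x^4 + 16*x^3 + 96*x^2 + 256*x + 256 = (x + 4)^4

Eigenvalues and multiplicities (the geometric multiplicity of λ is n − rank(A − λI), which equals the number of Jordan blocks for λ):
  λ = -4: algebraic multiplicity = 4, geometric multiplicity = 4

Determining the block sizes for each eigenvalue:
  λ = -4: gm = am = 4, so every block has size 1 → block sizes [1, 1, 1, 1]

Assembling the blocks gives a Jordan form
J =
  [-4,  0,  0,  0]
  [ 0, -4,  0,  0]
  [ 0,  0, -4,  0]
  [ 0,  0,  0, -4]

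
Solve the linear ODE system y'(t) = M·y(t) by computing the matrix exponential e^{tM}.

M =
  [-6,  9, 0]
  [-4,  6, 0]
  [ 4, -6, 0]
e^{tM} =
  [1 - 6*t, 9*t, 0]
  [-4*t, 6*t + 1, 0]
  [4*t, -6*t, 1]

Strategy: write M = P · J · P⁻¹ where J is a Jordan canonical form, so e^{tM} = P · e^{tJ} · P⁻¹, and e^{tJ} can be computed block-by-block.

M has Jordan form
J =
  [0, 1, 0]
  [0, 0, 0]
  [0, 0, 0]
(up to reordering of blocks).

Per-block formulas:
  For a 2×2 Jordan block J_2(0): exp(t · J_2(0)) = e^(0t)·(I + t·N), where N is the 2×2 nilpotent shift.
  For a 1×1 block at λ = 0: exp(t · [0]) = [e^(0t)].

After assembling e^{tJ} and conjugating by P, we get:

e^{tM} =
  [1 - 6*t, 9*t, 0]
  [-4*t, 6*t + 1, 0]
  [4*t, -6*t, 1]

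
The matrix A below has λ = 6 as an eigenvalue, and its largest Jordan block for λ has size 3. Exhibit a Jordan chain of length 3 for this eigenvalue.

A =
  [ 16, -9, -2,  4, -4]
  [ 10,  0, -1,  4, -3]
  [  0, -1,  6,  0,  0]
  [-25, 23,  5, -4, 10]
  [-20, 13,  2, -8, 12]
A Jordan chain for λ = 6 of length 3:
v_1 = (-10, 0, -10, 30, 10)ᵀ
v_2 = (10, 10, 0, -25, -20)ᵀ
v_3 = (1, 0, 0, 0, 0)ᵀ

Let N = A − (6)·I. We want v_3 with N^3 v_3 = 0 but N^2 v_3 ≠ 0; then v_{j-1} := N · v_j for j = 3, …, 2.

Pick v_3 = (1, 0, 0, 0, 0)ᵀ.
Then v_2 = N · v_3 = (10, 10, 0, -25, -20)ᵀ.
Then v_1 = N · v_2 = (-10, 0, -10, 30, 10)ᵀ.

Sanity check: (A − (6)·I) v_1 = (0, 0, 0, 0, 0)ᵀ = 0. ✓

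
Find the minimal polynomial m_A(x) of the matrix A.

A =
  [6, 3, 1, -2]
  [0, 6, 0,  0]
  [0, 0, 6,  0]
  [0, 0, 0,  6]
x^2 - 12*x + 36

The characteristic polynomial is χ_A(x) = (x - 6)^4, so the eigenvalues are known. The minimal polynomial is
  m_A(x) = Π_λ (x − λ)^{k_λ}
where k_λ is the size of the *largest* Jordan block for λ (equivalently, the smallest k with (A − λI)^k v = 0 for every generalised eigenvector v of λ).

  λ = 6: largest Jordan block has size 2, contributing (x − 6)^2

So m_A(x) = (x - 6)^2 = x^2 - 12*x + 36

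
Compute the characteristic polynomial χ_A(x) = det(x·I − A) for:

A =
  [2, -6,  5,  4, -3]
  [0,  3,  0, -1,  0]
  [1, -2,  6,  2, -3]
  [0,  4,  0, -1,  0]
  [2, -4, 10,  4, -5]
x^5 - 5*x^4 + 10*x^3 - 10*x^2 + 5*x - 1

Expanding det(x·I − A) (e.g. by cofactor expansion or by noting that A is similar to its Jordan form J, which has the same characteristic polynomial as A) gives
  χ_A(x) = x^5 - 5*x^4 + 10*x^3 - 10*x^2 + 5*x - 1
which factors as (x - 1)^5. The eigenvalues (with algebraic multiplicities) are λ = 1 with multiplicity 5.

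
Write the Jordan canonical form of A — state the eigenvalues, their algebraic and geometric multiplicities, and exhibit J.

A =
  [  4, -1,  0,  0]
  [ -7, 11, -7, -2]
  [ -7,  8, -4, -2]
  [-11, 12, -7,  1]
J_3(3) ⊕ J_1(3)

The characteristic polynomial is
  det(x·I − A) = x^4 - 12*x^3 + 54*x^2 - 108*x + 81 = (x - 3)^4

Eigenvalues and multiplicities (the geometric multiplicity of λ is n − rank(A − λI), which equals the number of Jordan blocks for λ):
  λ = 3: algebraic multiplicity = 4, geometric multiplicity = 2

Determining the block sizes for each eigenvalue:
  λ = 3: with am = 4 and gm = 2, the partition is not yet determined (e.g. several partitions of 4 into 2 parts exist). Let N = A − (3)·I. Computing rank(N^1) = 2, rank(N^2) = 1, rank(N^3) = 0; the number of blocks of size ≥ j is rank(N^{j−1}) − rank(N^j), giving [2, 1, 1]. So we have 1 block(s) of size 3, 1 block(s) of size 1 → block sizes [3, 1]

Assembling the blocks gives a Jordan form
J =
  [3, 1, 0, 0]
  [0, 3, 1, 0]
  [0, 0, 3, 0]
  [0, 0, 0, 3]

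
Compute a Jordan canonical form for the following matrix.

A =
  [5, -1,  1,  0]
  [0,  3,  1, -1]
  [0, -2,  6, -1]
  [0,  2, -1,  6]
J_2(5) ⊕ J_2(5)

The characteristic polynomial is
  det(x·I − A) = x^4 - 20*x^3 + 150*x^2 - 500*x + 625 = (x - 5)^4

Eigenvalues and multiplicities (the geometric multiplicity of λ is n − rank(A − λI), which equals the number of Jordan blocks for λ):
  λ = 5: algebraic multiplicity = 4, geometric multiplicity = 2

Determining the block sizes for each eigenvalue:
  λ = 5: with am = 4 and gm = 2, the partition is not yet determined (e.g. several partitions of 4 into 2 parts exist). Let N = A − (5)·I. Computing rank(N^1) = 2, rank(N^2) = 0; the number of blocks of size ≥ j is rank(N^{j−1}) − rank(N^j), giving [2, 2]. So we have 2 block(s) of size 2 → block sizes [2, 2]

Assembling the blocks gives a Jordan form
J =
  [5, 1, 0, 0]
  [0, 5, 0, 0]
  [0, 0, 5, 1]
  [0, 0, 0, 5]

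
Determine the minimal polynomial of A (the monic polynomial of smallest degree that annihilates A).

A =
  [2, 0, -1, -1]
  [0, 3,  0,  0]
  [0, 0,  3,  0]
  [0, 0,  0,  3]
x^2 - 5*x + 6

The characteristic polynomial is χ_A(x) = (x - 3)^3*(x - 2), so the eigenvalues are known. The minimal polynomial is
  m_A(x) = Π_λ (x − λ)^{k_λ}
where k_λ is the size of the *largest* Jordan block for λ (equivalently, the smallest k with (A − λI)^k v = 0 for every generalised eigenvector v of λ).

  λ = 2: largest Jordan block has size 1, contributing (x − 2)
  λ = 3: largest Jordan block has size 1, contributing (x − 3)

So m_A(x) = (x - 3)*(x - 2) = x^2 - 5*x + 6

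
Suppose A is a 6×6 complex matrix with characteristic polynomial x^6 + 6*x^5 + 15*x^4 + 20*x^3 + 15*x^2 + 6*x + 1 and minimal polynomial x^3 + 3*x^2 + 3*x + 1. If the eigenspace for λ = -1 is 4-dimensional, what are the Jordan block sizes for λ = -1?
Block sizes for λ = -1: [3, 1, 1, 1]

Step 1 — from the characteristic polynomial, algebraic multiplicity of λ = -1 is 6. From dim ker(A − (-1)·I) = 4, there are exactly 4 Jordan blocks for λ = -1.
Step 2 — from the minimal polynomial, the factor (x + 1)^3 tells us the largest block for λ = -1 has size 3.
Step 3 — with total size 6, 4 blocks, and largest block 3, the block sizes (in nonincreasing order) are [3, 1, 1, 1].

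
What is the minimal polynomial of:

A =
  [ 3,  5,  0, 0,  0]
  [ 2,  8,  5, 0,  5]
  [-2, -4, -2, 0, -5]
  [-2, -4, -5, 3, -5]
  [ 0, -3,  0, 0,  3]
x^3 - 9*x^2 + 27*x - 27

The characteristic polynomial is χ_A(x) = (x - 3)^5, so the eigenvalues are known. The minimal polynomial is
  m_A(x) = Π_λ (x − λ)^{k_λ}
where k_λ is the size of the *largest* Jordan block for λ (equivalently, the smallest k with (A − λI)^k v = 0 for every generalised eigenvector v of λ).

  λ = 3: largest Jordan block has size 3, contributing (x − 3)^3

So m_A(x) = (x - 3)^3 = x^3 - 9*x^2 + 27*x - 27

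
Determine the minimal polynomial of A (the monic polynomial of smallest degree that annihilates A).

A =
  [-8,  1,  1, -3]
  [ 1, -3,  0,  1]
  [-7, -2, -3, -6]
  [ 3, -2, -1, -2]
x^3 + 12*x^2 + 48*x + 64

The characteristic polynomial is χ_A(x) = (x + 4)^4, so the eigenvalues are known. The minimal polynomial is
  m_A(x) = Π_λ (x − λ)^{k_λ}
where k_λ is the size of the *largest* Jordan block for λ (equivalently, the smallest k with (A − λI)^k v = 0 for every generalised eigenvector v of λ).

  λ = -4: largest Jordan block has size 3, contributing (x + 4)^3

So m_A(x) = (x + 4)^3 = x^3 + 12*x^2 + 48*x + 64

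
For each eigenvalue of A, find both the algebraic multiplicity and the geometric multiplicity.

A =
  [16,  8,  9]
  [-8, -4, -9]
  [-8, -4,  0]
λ = 0: alg = 1, geom = 1; λ = 6: alg = 2, geom = 1

Step 1 — factor the characteristic polynomial to read off the algebraic multiplicities:
  χ_A(x) = x*(x - 6)^2

Step 2 — compute geometric multiplicities via the rank-nullity identity g(λ) = n − rank(A − λI):
  rank(A − (0)·I) = 2, so dim ker(A − (0)·I) = n − 2 = 1
  rank(A − (6)·I) = 2, so dim ker(A − (6)·I) = n − 2 = 1

Summary:
  λ = 0: algebraic multiplicity = 1, geometric multiplicity = 1
  λ = 6: algebraic multiplicity = 2, geometric multiplicity = 1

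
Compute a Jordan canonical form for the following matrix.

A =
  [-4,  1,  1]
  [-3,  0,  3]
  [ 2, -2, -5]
J_2(-3) ⊕ J_1(-3)

The characteristic polynomial is
  det(x·I − A) = x^3 + 9*x^2 + 27*x + 27 = (x + 3)^3

Eigenvalues and multiplicities (the geometric multiplicity of λ is n − rank(A − λI), which equals the number of Jordan blocks for λ):
  λ = -3: algebraic multiplicity = 3, geometric multiplicity = 2

Determining the block sizes for each eigenvalue:
  λ = -3: 2 blocks summing to 3 forces exactly one block of size 2 and the rest size 1 → block sizes [2, 1]

Assembling the blocks gives a Jordan form
J =
  [-3,  1,  0]
  [ 0, -3,  0]
  [ 0,  0, -3]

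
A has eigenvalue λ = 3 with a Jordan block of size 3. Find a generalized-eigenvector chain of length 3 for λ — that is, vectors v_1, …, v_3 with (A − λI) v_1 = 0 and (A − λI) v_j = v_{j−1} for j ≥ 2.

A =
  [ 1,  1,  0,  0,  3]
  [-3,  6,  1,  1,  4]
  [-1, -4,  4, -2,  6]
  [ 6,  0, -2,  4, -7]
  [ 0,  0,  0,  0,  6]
A Jordan chain for λ = 3 of length 3:
v_1 = (1, 2, 1, -4, 0)ᵀ
v_2 = (-2, -3, -1, 6, 0)ᵀ
v_3 = (1, 0, 0, 0, 0)ᵀ

Let N = A − (3)·I. We want v_3 with N^3 v_3 = 0 but N^2 v_3 ≠ 0; then v_{j-1} := N · v_j for j = 3, …, 2.

Pick v_3 = (1, 0, 0, 0, 0)ᵀ.
Then v_2 = N · v_3 = (-2, -3, -1, 6, 0)ᵀ.
Then v_1 = N · v_2 = (1, 2, 1, -4, 0)ᵀ.

Sanity check: (A − (3)·I) v_1 = (0, 0, 0, 0, 0)ᵀ = 0. ✓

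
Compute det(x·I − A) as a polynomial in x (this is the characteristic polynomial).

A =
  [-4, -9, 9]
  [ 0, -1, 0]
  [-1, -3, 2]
x^3 + 3*x^2 + 3*x + 1

Expanding det(x·I − A) (e.g. by cofactor expansion or by noting that A is similar to its Jordan form J, which has the same characteristic polynomial as A) gives
  χ_A(x) = x^3 + 3*x^2 + 3*x + 1
which factors as (x + 1)^3. The eigenvalues (with algebraic multiplicities) are λ = -1 with multiplicity 3.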